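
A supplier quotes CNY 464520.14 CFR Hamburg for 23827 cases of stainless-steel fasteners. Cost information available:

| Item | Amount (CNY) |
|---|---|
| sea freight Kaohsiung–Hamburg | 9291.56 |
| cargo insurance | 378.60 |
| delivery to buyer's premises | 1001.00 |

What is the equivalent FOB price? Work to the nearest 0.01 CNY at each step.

Not relevant to the conversion: delivery, insurance — on the buyer under both terms; not part of either seller's price.
From CFR to FOB, the seller no longer bears: freight.
FOB price = 464520.14 − 9291.56 = 455228.58

FOB price: CNY 455228.58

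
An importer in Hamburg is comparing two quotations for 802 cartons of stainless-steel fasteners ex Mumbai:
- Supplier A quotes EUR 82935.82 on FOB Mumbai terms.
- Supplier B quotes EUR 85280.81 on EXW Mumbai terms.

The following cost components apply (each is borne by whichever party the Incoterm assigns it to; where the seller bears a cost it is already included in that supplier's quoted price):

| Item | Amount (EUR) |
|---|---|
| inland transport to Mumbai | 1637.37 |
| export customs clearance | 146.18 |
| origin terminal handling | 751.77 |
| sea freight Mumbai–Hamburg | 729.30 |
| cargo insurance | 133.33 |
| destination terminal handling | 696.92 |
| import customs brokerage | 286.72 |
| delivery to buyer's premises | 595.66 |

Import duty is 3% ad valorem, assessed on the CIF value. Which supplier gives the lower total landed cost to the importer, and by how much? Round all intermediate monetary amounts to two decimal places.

Supplier A (FOB):
CIF value = FOB price + freight + insurance = 82935.82 + 729.30 + 133.33 = 83798.45
Import duty = 83798.45 × 3% = 2513.95
Buyer bears (A): 729.30 + 133.33 + 696.92 + 286.72 + 595.66 = 2441.93
Landed cost (A) = invoice 82935.82 + 2441.93 + duty 2513.95 = 87891.70
Supplier B (EXW):
CIF value = EXW price + inland to port + export clearance + origin terminal + freight + insurance = 85280.81 + 1637.37 + 146.18 + 751.77 + 729.30 + 133.33 = 88678.76
Import duty = 88678.76 × 3% = 2660.36
Buyer bears (B): 1637.37 + 146.18 + 751.77 + 729.30 + 133.33 + 696.92 + 286.72 + 595.66 = 4977.25
Landed cost (B) = invoice 85280.81 + 4977.25 + duty 2660.36 = 92918.42
Difference = |87891.70 − 92918.42| = 5026.72

Supplier A is cheaper by EUR 5026.72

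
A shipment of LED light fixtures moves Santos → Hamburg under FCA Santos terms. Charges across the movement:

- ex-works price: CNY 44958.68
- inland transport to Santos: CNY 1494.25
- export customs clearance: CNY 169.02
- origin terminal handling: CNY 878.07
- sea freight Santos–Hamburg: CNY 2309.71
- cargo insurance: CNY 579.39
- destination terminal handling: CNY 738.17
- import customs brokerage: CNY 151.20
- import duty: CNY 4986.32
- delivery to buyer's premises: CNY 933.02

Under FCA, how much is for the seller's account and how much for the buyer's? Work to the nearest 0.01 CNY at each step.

FCA: the seller delivers export-cleared goods to the carrier; the buyer bears costs from that point.
Seller's account: goods 44958.68 + inland to port 1494.25 + export clearance 169.02 = 46621.95
Buyer's account: origin terminal 878.07 + freight 2309.71 + insurance 579.39 + destination terminal 738.17 + brokerage 151.20 + duty 4986.32 + delivery 933.02 = 10575.88

Seller: CNY 46621.95; buyer: CNY 10575.88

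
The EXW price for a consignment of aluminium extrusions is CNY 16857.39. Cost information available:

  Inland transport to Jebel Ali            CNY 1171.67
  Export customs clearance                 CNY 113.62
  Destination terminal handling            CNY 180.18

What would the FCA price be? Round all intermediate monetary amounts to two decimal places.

FCA price: CNY 18142.68

Not relevant to the conversion: destination terminal — on the buyer under both terms; not part of either seller's price.
From EXW to FCA, the seller additionally bears: inland to port, export clearance.
FCA price = 16857.39 + 1171.67 + 113.62 = 18142.68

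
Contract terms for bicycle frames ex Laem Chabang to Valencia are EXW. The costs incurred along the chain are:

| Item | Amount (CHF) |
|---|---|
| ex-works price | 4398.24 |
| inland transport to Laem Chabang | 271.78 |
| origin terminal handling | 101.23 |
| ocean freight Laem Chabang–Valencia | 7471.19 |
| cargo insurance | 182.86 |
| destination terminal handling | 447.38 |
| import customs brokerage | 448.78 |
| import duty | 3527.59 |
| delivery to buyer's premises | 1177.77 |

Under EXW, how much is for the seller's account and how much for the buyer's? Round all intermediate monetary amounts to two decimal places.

EXW: the seller makes goods available at their premises; the buyer bears all onward costs.
Seller's account: goods 4398.24 = 4398.24
Buyer's account: inland to port 271.78 + origin terminal 101.23 + freight 7471.19 + insurance 182.86 + destination terminal 447.38 + brokerage 448.78 + duty 3527.59 + delivery 1177.77 = 13628.58

Seller: CHF 4398.24; buyer: CHF 13628.58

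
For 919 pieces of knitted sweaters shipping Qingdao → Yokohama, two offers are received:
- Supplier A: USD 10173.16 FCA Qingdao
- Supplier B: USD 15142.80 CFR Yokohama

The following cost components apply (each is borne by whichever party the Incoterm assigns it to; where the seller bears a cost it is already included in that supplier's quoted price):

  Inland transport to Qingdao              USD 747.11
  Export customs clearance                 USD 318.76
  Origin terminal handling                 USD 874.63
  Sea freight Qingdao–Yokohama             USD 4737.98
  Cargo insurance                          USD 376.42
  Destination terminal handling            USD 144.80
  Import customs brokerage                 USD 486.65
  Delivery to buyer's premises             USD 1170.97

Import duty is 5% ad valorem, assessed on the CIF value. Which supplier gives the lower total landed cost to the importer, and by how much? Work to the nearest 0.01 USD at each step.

Supplier A (FCA):
CIF value = FCA price + origin terminal + freight + insurance = 10173.16 + 874.63 + 4737.98 + 376.42 = 16162.19
Import duty = 16162.19 × 5% = 808.11
Buyer bears (A): 874.63 + 4737.98 + 376.42 + 144.80 + 486.65 + 1170.97 = 7791.45
Landed cost (A) = invoice 10173.16 + 7791.45 + duty 808.11 = 18772.72
Supplier B (CFR):
CIF value = CFR price + insurance = 15142.80 + 376.42 = 15519.22
Import duty = 15519.22 × 5% = 775.96
Buyer bears (B): 376.42 + 144.80 + 486.65 + 1170.97 = 2178.84
Landed cost (B) = invoice 15142.80 + 2178.84 + duty 775.96 = 18097.60
Difference = |18772.72 − 18097.60| = 675.12

Supplier B is cheaper by USD 675.12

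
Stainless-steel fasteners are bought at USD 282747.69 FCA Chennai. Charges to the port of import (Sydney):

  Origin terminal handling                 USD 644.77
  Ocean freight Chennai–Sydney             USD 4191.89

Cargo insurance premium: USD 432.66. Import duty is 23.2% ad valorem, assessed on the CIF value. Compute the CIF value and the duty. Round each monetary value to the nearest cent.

CIF value: USD 288017.01; import duty: USD 66819.95

CIF = FCA price + pre-shipment costs + freight + insurance
CIF = 282747.69 + 644.77 + 4191.89 + 432.66 = 288017.01
Import duty = 288017.01 × 23.2% = 66819.95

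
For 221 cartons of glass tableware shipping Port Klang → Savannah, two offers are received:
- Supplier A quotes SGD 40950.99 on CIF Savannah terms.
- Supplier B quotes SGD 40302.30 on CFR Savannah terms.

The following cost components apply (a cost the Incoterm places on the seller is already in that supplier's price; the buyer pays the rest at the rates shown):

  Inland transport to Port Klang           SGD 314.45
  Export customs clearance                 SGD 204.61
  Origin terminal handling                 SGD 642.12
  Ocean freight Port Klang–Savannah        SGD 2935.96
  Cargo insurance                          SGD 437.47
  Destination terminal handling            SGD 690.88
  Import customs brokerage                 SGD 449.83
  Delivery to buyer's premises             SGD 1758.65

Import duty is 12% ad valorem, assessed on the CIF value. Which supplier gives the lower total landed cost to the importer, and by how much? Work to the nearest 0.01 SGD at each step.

Supplier B is cheaper by SGD 236.57

Supplier A (CIF):
The CIF price already equals the CIF value: 40950.99
Import duty = 40950.99 × 12% = 4914.12
Buyer bears (A): 690.88 + 449.83 + 1758.65 = 2899.36
Landed cost (A) = invoice 40950.99 + 2899.36 + duty 4914.12 = 48764.47
Supplier B (CFR):
CIF value = CFR price + insurance = 40302.30 + 437.47 = 40739.77
Import duty = 40739.77 × 12% = 4888.77
Buyer bears (B): 437.47 + 690.88 + 449.83 + 1758.65 = 3336.83
Landed cost (B) = invoice 40302.30 + 3336.83 + duty 4888.77 = 48527.90
Difference = |48764.47 − 48527.90| = 236.57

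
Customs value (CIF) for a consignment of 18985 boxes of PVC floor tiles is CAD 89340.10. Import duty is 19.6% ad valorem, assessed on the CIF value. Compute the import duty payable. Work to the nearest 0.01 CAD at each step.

Import duty = 89340.10 × 19.6% = 17510.66

Import duty: CAD 17510.66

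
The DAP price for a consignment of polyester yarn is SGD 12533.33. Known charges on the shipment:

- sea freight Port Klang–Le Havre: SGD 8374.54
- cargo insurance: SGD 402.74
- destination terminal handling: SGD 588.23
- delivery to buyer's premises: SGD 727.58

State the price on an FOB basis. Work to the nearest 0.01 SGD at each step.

From DAP to FOB, the seller no longer bears: freight, insurance, destination terminal, delivery.
FOB price = 12533.33 − 8374.54 − 402.74 − 588.23 − 727.58 = 2440.24

FOB price: SGD 2440.24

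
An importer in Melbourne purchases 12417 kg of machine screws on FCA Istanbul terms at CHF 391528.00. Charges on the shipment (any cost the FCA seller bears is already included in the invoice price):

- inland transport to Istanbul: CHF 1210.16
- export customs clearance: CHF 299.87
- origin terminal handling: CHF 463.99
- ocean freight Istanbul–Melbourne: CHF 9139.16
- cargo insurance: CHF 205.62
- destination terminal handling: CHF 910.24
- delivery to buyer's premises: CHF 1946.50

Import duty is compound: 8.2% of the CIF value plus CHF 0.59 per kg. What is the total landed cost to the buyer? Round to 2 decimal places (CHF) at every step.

FCA: the seller delivers export-cleared goods to the carrier; the buyer bears costs from that point.
Already in the invoice (seller's account under FCA): inland to port, export clearance — exclude.
CIF value = FCA price + origin terminal + freight + insurance = 391528.00 + 463.99 + 9139.16 + 205.62 = 401336.77
Ad valorem component: 401336.77 × 8.2% = 32909.62
Specific component: 12417 × 0.59 = 7326.03
Import duty = 32909.62 + 7326.03 = 40235.65
Buyer bears: origin terminal 463.99 + freight 9139.16 + insurance 205.62 + destination terminal 910.24 + delivery 1946.50 + duty 40235.65 = 52901.16
Landed cost = invoice 391528.00 + 52901.16 = 444429.16

Total landed cost: CHF 444429.16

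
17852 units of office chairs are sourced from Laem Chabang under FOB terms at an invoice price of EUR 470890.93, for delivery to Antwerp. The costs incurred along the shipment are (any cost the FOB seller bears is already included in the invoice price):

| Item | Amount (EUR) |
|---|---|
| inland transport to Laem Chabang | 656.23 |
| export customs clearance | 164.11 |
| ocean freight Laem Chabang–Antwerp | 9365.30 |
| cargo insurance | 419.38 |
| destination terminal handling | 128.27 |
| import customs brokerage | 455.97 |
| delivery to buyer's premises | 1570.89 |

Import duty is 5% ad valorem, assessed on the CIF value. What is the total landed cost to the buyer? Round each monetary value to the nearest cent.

Total landed cost: EUR 506864.52

FOB: the seller bears costs until goods are on board at the origin port; the buyer bears freight, insurance and all costs thereafter.
Already in the invoice (seller's account under FOB): inland to port, export clearance — exclude.
CIF value = FOB price + freight + insurance = 470890.93 + 9365.30 + 419.38 = 480675.61
Import duty = 480675.61 × 5% = 24033.78
Buyer bears: freight 9365.30 + insurance 419.38 + destination terminal 128.27 + brokerage 455.97 + delivery 1570.89 + duty 24033.78 = 35973.59
Landed cost = invoice 470890.93 + 35973.59 = 506864.52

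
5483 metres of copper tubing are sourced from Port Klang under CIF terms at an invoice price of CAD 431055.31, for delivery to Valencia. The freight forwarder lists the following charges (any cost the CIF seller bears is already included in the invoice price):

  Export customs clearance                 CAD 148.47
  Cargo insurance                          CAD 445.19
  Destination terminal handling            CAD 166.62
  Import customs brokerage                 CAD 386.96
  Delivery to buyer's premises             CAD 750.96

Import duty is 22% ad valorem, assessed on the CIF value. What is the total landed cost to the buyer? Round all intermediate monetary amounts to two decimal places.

CIF: the seller pays costs through ocean freight and marine insurance to the destination port.
Already in the invoice (seller's account under CIF): export clearance, insurance — exclude.
The CIF price already equals the CIF value: 431055.31
Import duty = 431055.31 × 22% = 94832.17
Buyer bears: destination terminal 166.62 + brokerage 386.96 + delivery 750.96 + duty 94832.17 = 96136.71
Landed cost = invoice 431055.31 + 96136.71 = 527192.02

Total landed cost: CAD 527192.02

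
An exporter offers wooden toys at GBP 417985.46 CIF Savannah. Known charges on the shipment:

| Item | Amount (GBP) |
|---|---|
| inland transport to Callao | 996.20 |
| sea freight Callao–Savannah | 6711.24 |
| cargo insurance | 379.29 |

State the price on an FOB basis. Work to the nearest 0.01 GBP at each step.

FOB price: GBP 410894.93

Not relevant to the conversion: inland to port — on the seller under both CIF and FOB; already in the CIF price and stays in the FOB price.
From CIF to FOB, the seller no longer bears: freight, insurance.
FOB price = 417985.46 − 6711.24 − 379.29 = 410894.93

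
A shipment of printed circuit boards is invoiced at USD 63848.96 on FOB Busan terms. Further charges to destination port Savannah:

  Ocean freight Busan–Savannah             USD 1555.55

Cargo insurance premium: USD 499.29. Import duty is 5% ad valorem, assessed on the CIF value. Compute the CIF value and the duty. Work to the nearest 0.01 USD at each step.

CIF value: USD 65903.80; import duty: USD 3295.19

CIF = FOB price + freight + insurance
CIF = 63848.96 + 1555.55 + 499.29 = 65903.80
Import duty = 65903.80 × 5% = 3295.19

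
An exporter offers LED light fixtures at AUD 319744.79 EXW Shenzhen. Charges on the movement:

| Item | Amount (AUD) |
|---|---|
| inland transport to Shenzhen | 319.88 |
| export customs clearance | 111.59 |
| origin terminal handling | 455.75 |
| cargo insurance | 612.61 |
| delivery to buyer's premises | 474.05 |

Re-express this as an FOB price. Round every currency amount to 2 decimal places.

Not relevant to the conversion: insurance, delivery — on the buyer under both terms; not part of either seller's price.
From EXW to FOB, the seller additionally bears: inland to port, export clearance, origin terminal.
FOB price = 319744.79 + 319.88 + 111.59 + 455.75 = 320632.01

FOB price: AUD 320632.01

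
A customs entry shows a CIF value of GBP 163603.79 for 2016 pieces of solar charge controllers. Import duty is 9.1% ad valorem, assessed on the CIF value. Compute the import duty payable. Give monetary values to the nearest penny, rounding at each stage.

Import duty = 163603.79 × 9.1% = 14887.94

Import duty: GBP 14887.94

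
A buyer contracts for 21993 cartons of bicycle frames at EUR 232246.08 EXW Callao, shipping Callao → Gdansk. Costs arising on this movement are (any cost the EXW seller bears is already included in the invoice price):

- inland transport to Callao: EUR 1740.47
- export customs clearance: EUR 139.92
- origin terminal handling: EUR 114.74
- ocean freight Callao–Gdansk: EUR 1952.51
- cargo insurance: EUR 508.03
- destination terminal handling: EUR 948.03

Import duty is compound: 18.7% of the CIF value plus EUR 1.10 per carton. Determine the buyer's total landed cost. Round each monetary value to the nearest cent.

EXW: the seller makes goods available at their premises; the buyer bears all onward costs.
CIF value = EXW price + inland to port + export clearance + origin terminal + freight + insurance = 232246.08 + 1740.47 + 139.92 + 114.74 + 1952.51 + 508.03 = 236701.75
Ad valorem component: 236701.75 × 18.7% = 44263.23
Specific component: 21993 × 1.10 = 24192.30
Import duty = 44263.23 + 24192.30 = 68455.53
Buyer bears: inland to port 1740.47 + export clearance 139.92 + origin terminal 114.74 + freight 1952.51 + insurance 508.03 + destination terminal 948.03 + duty 68455.53 = 73859.23
Landed cost = invoice 232246.08 + 73859.23 = 306105.31

Total landed cost: EUR 306105.31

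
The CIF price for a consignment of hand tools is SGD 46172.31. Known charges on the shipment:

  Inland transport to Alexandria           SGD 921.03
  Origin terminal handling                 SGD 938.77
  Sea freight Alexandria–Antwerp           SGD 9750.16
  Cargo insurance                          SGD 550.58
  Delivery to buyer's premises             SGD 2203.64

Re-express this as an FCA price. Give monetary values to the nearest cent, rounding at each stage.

Not relevant to the conversion: inland to port — on the seller under both CIF and FCA; already in the CIF price and stays in the FCA price. delivery — on the buyer under both terms; not part of either seller's price.
From CIF to FCA, the seller no longer bears: origin terminal, freight, insurance.
FCA price = 46172.31 − 938.77 − 9750.16 − 550.58 = 34932.80

FCA price: SGD 34932.80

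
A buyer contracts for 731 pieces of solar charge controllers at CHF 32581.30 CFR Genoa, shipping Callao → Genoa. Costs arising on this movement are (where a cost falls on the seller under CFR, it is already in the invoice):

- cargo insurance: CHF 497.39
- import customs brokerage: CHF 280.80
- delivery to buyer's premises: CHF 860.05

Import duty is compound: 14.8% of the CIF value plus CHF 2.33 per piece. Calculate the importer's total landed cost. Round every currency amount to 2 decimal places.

Total landed cost: CHF 40818.42

CFR: the seller pays costs through ocean freight to the destination port, but not insurance.
CIF value = CFR price + insurance = 32581.30 + 497.39 = 33078.69
Ad valorem component: 33078.69 × 14.8% = 4895.65
Specific component: 731 × 2.33 = 1703.23
Import duty = 4895.65 + 1703.23 = 6598.88
Buyer bears: insurance 497.39 + brokerage 280.80 + delivery 860.05 + duty 6598.88 = 8237.12
Landed cost = invoice 32581.30 + 8237.12 = 40818.42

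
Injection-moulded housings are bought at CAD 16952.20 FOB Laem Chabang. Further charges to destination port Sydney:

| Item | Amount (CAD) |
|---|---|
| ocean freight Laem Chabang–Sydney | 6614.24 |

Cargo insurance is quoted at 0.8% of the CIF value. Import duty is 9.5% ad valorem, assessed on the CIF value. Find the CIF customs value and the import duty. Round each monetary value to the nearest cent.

CIF value: CAD 23756.49; import duty: CAD 2256.87

Let C be the CIF value. C = FOB price + freight + 0.8% × C
C − 0.8% × C = 16952.20 + 6614.24
0.992 × C = 23566.44
C = 23566.44 / 0.992 = 23756.49
Insurance premium = 0.8% × 23756.49 = 190.05
Import duty = 23756.49 × 9.5% = 2256.87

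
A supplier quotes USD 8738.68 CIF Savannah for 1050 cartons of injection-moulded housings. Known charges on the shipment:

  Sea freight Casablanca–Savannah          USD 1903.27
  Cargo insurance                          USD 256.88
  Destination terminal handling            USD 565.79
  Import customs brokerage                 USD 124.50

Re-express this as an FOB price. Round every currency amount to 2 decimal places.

Not relevant to the conversion: destination terminal, brokerage — on the buyer under both terms; not part of either seller's price.
From CIF to FOB, the seller no longer bears: freight, insurance.
FOB price = 8738.68 − 1903.27 − 256.88 = 6578.53

FOB price: USD 6578.53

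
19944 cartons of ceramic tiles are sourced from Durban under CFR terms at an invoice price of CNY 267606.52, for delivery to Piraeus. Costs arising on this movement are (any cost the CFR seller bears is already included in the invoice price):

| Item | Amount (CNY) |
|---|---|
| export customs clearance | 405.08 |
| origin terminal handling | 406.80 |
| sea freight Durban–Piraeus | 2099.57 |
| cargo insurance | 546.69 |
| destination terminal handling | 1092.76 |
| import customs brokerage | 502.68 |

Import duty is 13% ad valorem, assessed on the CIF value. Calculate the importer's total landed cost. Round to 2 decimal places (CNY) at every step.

Total landed cost: CNY 304608.57

CFR: the seller pays costs through ocean freight to the destination port, but not insurance.
Already in the invoice (seller's account under CFR): export clearance, origin terminal, freight — exclude.
CIF value = CFR price + insurance = 267606.52 + 546.69 = 268153.21
Import duty = 268153.21 × 13% = 34859.92
Buyer bears: insurance 546.69 + destination terminal 1092.76 + brokerage 502.68 + duty 34859.92 = 37002.05
Landed cost = invoice 267606.52 + 37002.05 = 304608.57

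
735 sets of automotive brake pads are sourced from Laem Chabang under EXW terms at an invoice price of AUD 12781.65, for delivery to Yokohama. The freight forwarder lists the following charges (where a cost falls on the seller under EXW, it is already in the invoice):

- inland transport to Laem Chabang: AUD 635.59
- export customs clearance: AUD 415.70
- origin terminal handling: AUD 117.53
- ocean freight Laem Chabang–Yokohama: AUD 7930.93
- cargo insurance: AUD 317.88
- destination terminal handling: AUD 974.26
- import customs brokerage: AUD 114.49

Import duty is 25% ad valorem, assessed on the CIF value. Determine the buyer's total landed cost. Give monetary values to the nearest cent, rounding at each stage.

Total landed cost: AUD 28837.85

EXW: the seller makes goods available at their premises; the buyer bears all onward costs.
CIF value = EXW price + inland to port + export clearance + origin terminal + freight + insurance = 12781.65 + 635.59 + 415.70 + 117.53 + 7930.93 + 317.88 = 22199.28
Import duty = 22199.28 × 25% = 5549.82
Buyer bears: inland to port 635.59 + export clearance 415.70 + origin terminal 117.53 + freight 7930.93 + insurance 317.88 + destination terminal 974.26 + brokerage 114.49 + duty 5549.82 = 16056.20
Landed cost = invoice 12781.65 + 16056.20 = 28837.85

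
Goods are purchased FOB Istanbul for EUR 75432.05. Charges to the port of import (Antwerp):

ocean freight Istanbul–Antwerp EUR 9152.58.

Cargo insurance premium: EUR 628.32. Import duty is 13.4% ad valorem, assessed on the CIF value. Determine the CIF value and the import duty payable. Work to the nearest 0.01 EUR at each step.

CIF value: EUR 85212.95; import duty: EUR 11418.54

CIF = FOB price + freight + insurance
CIF = 75432.05 + 9152.58 + 628.32 = 85212.95
Import duty = 85212.95 × 13.4% = 11418.54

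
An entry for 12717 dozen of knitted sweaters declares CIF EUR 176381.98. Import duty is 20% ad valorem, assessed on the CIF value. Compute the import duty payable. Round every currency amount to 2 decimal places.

Import duty: EUR 35276.40

Import duty = 176381.98 × 20% = 35276.40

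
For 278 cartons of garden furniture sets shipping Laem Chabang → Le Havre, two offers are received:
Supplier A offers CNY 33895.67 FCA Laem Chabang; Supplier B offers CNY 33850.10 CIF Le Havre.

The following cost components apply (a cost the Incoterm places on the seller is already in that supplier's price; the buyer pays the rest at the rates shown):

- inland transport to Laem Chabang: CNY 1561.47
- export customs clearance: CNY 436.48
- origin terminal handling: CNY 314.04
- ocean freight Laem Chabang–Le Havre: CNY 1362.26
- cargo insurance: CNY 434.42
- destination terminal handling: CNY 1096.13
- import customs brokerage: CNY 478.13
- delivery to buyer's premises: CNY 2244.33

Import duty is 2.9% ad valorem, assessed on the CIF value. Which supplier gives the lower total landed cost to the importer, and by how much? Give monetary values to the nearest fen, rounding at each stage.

Supplier B is cheaper by CNY 2218.83

Supplier A (FCA):
CIF value = FCA price + origin terminal + freight + insurance = 33895.67 + 314.04 + 1362.26 + 434.42 = 36006.39
Import duty = 36006.39 × 2.9% = 1044.19
Buyer bears (A): 314.04 + 1362.26 + 434.42 + 1096.13 + 478.13 + 2244.33 = 5929.31
Landed cost (A) = invoice 33895.67 + 5929.31 + duty 1044.19 = 40869.17
Supplier B (CIF):
The CIF price already equals the CIF value: 33850.10
Import duty = 33850.10 × 2.9% = 981.65
Buyer bears (B): 1096.13 + 478.13 + 2244.33 = 3818.59
Landed cost (B) = invoice 33850.10 + 3818.59 + duty 981.65 = 38650.34
Difference = |40869.17 − 38650.34| = 2218.83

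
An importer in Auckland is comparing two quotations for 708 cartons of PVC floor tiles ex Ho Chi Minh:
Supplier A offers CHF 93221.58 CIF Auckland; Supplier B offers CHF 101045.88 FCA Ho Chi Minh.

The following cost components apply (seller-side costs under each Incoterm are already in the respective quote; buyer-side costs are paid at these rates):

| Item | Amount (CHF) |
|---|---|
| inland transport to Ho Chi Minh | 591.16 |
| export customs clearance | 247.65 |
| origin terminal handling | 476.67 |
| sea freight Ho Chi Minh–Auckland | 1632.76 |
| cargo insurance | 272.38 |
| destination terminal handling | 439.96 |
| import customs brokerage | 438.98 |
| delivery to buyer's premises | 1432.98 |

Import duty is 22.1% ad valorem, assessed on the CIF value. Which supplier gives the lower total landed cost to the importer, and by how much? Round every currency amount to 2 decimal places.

Supplier A is cheaper by CHF 12461.66

Supplier A (CIF):
The CIF price already equals the CIF value: 93221.58
Import duty = 93221.58 × 22.1% = 20601.97
Buyer bears (A): 439.96 + 438.98 + 1432.98 = 2311.92
Landed cost (A) = invoice 93221.58 + 2311.92 + duty 20601.97 = 116135.47
Supplier B (FCA):
CIF value = FCA price + origin terminal + freight + insurance = 101045.88 + 476.67 + 1632.76 + 272.38 = 103427.69
Import duty = 103427.69 × 22.1% = 22857.52
Buyer bears (B): 476.67 + 1632.76 + 272.38 + 439.96 + 438.98 + 1432.98 = 4693.73
Landed cost (B) = invoice 101045.88 + 4693.73 + duty 22857.52 = 128597.13
Difference = |116135.47 − 128597.13| = 12461.66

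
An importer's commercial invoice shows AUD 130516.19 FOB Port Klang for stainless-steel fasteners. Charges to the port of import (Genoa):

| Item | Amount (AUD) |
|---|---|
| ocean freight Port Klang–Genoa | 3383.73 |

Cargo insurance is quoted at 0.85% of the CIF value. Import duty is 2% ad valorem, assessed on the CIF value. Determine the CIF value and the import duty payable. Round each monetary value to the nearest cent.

Let C be the CIF value. C = FOB price + freight + 0.85% × C
C − 0.85% × C = 130516.19 + 3383.73
0.9915 × C = 133899.92
C = 133899.92 / 0.9915 = 135047.83
Insurance premium = 0.85% × 135047.83 = 1147.91
Import duty = 135047.83 × 2% = 2700.96

CIF value: AUD 135047.83; import duty: AUD 2700.96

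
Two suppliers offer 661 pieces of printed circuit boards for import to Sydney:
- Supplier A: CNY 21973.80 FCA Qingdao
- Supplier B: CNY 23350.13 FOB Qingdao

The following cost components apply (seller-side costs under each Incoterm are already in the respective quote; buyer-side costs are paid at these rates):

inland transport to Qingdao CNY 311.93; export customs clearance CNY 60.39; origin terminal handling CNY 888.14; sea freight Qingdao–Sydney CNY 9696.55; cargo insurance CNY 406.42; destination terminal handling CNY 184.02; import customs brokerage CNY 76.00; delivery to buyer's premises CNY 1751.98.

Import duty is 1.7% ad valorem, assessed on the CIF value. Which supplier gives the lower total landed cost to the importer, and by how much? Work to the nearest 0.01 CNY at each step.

Supplier A is cheaper by CNY 496.49

Supplier A (FCA):
CIF value = FCA price + origin terminal + freight + insurance = 21973.80 + 888.14 + 9696.55 + 406.42 = 32964.91
Import duty = 32964.91 × 1.7% = 560.40
Buyer bears (A): 888.14 + 9696.55 + 406.42 + 184.02 + 76.00 + 1751.98 = 13003.11
Landed cost (A) = invoice 21973.80 + 13003.11 + duty 560.40 = 35537.31
Supplier B (FOB):
CIF value = FOB price + freight + insurance = 23350.13 + 9696.55 + 406.42 = 33453.10
Import duty = 33453.10 × 1.7% = 568.70
Buyer bears (B): 9696.55 + 406.42 + 184.02 + 76.00 + 1751.98 = 12114.97
Landed cost (B) = invoice 23350.13 + 12114.97 + duty 568.70 = 36033.80
Difference = |35537.31 − 36033.80| = 496.49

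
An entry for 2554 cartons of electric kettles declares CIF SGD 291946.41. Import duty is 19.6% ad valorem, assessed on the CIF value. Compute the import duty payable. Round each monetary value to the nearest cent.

Import duty: SGD 57221.50

Import duty = 291946.41 × 19.6% = 57221.50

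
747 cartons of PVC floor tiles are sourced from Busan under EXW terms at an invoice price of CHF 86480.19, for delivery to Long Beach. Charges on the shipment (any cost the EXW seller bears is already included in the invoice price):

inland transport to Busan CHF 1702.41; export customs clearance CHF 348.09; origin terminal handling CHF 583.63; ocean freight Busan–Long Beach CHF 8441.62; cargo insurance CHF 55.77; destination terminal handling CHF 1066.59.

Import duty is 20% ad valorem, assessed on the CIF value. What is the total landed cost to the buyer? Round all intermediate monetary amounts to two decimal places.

Total landed cost: CHF 118200.64

EXW: the seller makes goods available at their premises; the buyer bears all onward costs.
CIF value = EXW price + inland to port + export clearance + origin terminal + freight + insurance = 86480.19 + 1702.41 + 348.09 + 583.63 + 8441.62 + 55.77 = 97611.71
Import duty = 97611.71 × 20% = 19522.34
Buyer bears: inland to port 1702.41 + export clearance 348.09 + origin terminal 583.63 + freight 8441.62 + insurance 55.77 + destination terminal 1066.59 + duty 19522.34 = 31720.45
Landed cost = invoice 86480.19 + 31720.45 = 118200.64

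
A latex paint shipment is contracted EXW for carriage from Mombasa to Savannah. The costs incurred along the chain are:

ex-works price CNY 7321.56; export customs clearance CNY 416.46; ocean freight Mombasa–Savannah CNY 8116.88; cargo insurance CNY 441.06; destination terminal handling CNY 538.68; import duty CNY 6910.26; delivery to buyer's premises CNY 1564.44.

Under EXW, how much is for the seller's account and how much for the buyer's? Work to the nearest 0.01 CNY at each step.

Seller: CNY 7321.56; buyer: CNY 17987.78

EXW: the seller makes goods available at their premises; the buyer bears all onward costs.
Seller's account: goods 7321.56 = 7321.56
Buyer's account: export clearance 416.46 + freight 8116.88 + insurance 441.06 + destination terminal 538.68 + duty 6910.26 + delivery 1564.44 = 17987.78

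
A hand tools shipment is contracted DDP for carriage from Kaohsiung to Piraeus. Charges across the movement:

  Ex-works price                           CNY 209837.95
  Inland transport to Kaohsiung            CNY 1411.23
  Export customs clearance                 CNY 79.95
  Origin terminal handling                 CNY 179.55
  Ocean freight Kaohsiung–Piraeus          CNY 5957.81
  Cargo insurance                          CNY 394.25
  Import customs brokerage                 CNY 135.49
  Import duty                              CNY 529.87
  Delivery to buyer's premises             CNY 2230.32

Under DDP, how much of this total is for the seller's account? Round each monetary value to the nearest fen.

Seller's account: CNY 220756.42

DDP: the seller bears all costs including import duty.
Seller's account: goods 209837.95 + inland to port 1411.23 + export clearance 79.95 + origin terminal 179.55 + freight 5957.81 + insurance 394.25 + brokerage 135.49 + duty 529.87 + delivery 2230.32 = 220756.42
Buyer's account: 0.00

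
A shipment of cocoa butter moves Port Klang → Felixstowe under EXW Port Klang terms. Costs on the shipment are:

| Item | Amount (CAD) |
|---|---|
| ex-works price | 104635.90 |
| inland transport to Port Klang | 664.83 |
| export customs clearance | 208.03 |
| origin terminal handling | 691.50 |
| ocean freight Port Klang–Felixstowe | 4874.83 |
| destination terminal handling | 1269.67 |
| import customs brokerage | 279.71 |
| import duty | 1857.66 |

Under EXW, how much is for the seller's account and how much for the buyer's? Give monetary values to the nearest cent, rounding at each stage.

Seller: CAD 104635.90; buyer: CAD 9846.23

EXW: the seller makes goods available at their premises; the buyer bears all onward costs.
Seller's account: goods 104635.90 = 104635.90
Buyer's account: inland to port 664.83 + export clearance 208.03 + origin terminal 691.50 + freight 4874.83 + destination terminal 1269.67 + brokerage 279.71 + duty 1857.66 = 9846.23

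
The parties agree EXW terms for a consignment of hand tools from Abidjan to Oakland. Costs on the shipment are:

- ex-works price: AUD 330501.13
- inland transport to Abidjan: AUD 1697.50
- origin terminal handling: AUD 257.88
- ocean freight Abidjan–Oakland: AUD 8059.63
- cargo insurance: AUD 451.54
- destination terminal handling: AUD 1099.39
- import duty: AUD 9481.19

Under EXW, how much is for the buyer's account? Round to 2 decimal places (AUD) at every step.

EXW: the seller makes goods available at their premises; the buyer bears all onward costs.
Seller's account: goods 330501.13 = 330501.13
Buyer's account: inland to port 1697.50 + origin terminal 257.88 + freight 8059.63 + insurance 451.54 + destination terminal 1099.39 + duty 9481.19 = 21047.13

Buyer's account: AUD 21047.13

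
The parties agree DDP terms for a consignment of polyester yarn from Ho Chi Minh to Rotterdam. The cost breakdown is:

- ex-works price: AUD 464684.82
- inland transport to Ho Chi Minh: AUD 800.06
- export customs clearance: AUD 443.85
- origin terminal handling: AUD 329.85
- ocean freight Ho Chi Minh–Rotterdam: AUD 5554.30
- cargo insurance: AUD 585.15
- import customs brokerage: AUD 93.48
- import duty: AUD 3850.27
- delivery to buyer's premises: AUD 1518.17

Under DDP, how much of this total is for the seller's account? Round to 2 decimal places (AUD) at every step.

Seller's account: AUD 477859.95

DDP: the seller bears all costs including import duty.
Seller's account: goods 464684.82 + inland to port 800.06 + export clearance 443.85 + origin terminal 329.85 + freight 5554.30 + insurance 585.15 + brokerage 93.48 + duty 3850.27 + delivery 1518.17 = 477859.95
Buyer's account: 0.00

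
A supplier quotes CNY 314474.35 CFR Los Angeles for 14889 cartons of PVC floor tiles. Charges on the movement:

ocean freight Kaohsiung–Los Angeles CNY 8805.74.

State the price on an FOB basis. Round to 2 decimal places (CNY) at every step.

From CFR to FOB, the seller no longer bears: freight.
FOB price = 314474.35 − 8805.74 = 305668.61

FOB price: CNY 305668.61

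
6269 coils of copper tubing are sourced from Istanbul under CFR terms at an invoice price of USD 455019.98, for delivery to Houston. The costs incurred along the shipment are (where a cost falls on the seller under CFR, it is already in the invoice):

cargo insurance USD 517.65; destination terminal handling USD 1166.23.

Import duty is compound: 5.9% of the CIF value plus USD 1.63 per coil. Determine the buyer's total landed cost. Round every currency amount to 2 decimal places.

Total landed cost: USD 493799.05

CFR: the seller pays costs through ocean freight to the destination port, but not insurance.
CIF value = CFR price + insurance = 455019.98 + 517.65 = 455537.63
Ad valorem component: 455537.63 × 5.9% = 26876.72
Specific component: 6269 × 1.63 = 10218.47
Import duty = 26876.72 + 10218.47 = 37095.19
Buyer bears: insurance 517.65 + destination terminal 1166.23 + duty 37095.19 = 38779.07
Landed cost = invoice 455019.98 + 38779.07 = 493799.05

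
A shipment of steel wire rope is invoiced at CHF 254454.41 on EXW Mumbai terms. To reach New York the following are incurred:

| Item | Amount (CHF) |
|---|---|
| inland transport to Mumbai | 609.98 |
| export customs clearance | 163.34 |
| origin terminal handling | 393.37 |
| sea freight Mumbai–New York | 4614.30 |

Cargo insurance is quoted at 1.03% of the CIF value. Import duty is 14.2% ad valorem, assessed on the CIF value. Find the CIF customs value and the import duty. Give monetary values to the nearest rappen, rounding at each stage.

CIF value: CHF 262943.72; import duty: CHF 37338.01

Let C be the CIF value. C = EXW price + pre-shipment costs + freight + 1.03% × C
C − 1.03% × C = 254454.41 + 609.98 + 163.34 + 393.37 + 4614.30
0.9897 × C = 260235.40
C = 260235.40 / 0.9897 = 262943.72
Insurance premium = 1.03% × 262943.72 = 2708.32
Import duty = 262943.72 × 14.2% = 37338.01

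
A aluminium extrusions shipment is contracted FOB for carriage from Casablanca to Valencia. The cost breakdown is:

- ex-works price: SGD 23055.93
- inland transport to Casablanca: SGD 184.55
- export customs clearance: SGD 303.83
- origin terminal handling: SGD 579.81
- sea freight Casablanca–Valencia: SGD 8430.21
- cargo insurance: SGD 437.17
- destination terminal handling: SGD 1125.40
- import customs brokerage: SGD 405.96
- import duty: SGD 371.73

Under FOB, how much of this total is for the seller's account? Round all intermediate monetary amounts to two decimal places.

FOB: the seller bears costs until goods are on board at the origin port; the buyer bears freight, insurance and all costs thereafter.
Seller's account: goods 23055.93 + inland to port 184.55 + export clearance 303.83 + origin terminal 579.81 = 24124.12
Buyer's account: freight 8430.21 + insurance 437.17 + destination terminal 1125.40 + brokerage 405.96 + duty 371.73 = 10770.47

Seller's account: SGD 24124.12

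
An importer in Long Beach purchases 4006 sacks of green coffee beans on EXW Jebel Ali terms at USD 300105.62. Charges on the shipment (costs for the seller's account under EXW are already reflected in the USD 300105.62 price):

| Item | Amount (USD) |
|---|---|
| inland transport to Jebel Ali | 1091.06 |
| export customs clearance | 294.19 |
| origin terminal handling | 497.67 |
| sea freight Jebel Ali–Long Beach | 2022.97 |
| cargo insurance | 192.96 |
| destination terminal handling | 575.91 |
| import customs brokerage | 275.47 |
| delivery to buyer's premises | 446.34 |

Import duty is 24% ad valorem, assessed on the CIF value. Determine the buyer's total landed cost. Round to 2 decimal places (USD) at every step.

Total landed cost: USD 378511.26

EXW: the seller makes goods available at their premises; the buyer bears all onward costs.
CIF value = EXW price + inland to port + export clearance + origin terminal + freight + insurance = 300105.62 + 1091.06 + 294.19 + 497.67 + 2022.97 + 192.96 = 304204.47
Import duty = 304204.47 × 24% = 73009.07
Buyer bears: inland to port 1091.06 + export clearance 294.19 + origin terminal 497.67 + freight 2022.97 + insurance 192.96 + destination terminal 575.91 + brokerage 275.47 + delivery 446.34 + duty 73009.07 = 78405.64
Landed cost = invoice 300105.62 + 78405.64 = 378511.26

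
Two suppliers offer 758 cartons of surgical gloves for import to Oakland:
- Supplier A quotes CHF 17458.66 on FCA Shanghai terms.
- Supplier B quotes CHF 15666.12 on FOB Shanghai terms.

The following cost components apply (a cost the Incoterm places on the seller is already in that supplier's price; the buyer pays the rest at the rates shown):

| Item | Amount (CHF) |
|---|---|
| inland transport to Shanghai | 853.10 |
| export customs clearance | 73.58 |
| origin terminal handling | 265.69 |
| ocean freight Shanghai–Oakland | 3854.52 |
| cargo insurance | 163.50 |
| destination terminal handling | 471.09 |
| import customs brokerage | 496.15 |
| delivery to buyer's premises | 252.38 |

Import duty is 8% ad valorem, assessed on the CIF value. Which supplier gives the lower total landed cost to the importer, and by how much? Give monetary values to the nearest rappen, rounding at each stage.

Supplier B is cheaper by CHF 2222.89

Supplier A (FCA):
CIF value = FCA price + origin terminal + freight + insurance = 17458.66 + 265.69 + 3854.52 + 163.50 = 21742.37
Import duty = 21742.37 × 8% = 1739.39
Buyer bears (A): 265.69 + 3854.52 + 163.50 + 471.09 + 496.15 + 252.38 = 5503.33
Landed cost (A) = invoice 17458.66 + 5503.33 + duty 1739.39 = 24701.38
Supplier B (FOB):
CIF value = FOB price + freight + insurance = 15666.12 + 3854.52 + 163.50 = 19684.14
Import duty = 19684.14 × 8% = 1574.73
Buyer bears (B): 3854.52 + 163.50 + 471.09 + 496.15 + 252.38 = 5237.64
Landed cost (B) = invoice 15666.12 + 5237.64 + duty 1574.73 = 22478.49
Difference = |24701.38 − 22478.49| = 2222.89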